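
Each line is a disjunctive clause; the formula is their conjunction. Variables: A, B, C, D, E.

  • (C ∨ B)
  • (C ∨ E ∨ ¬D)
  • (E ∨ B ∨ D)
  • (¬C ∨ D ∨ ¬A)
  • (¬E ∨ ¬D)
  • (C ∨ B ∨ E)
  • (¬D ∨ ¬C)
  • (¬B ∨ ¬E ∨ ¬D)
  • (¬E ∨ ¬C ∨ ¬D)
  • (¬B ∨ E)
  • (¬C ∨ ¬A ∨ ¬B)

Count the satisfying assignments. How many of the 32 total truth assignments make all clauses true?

Satisfying assignments:
  A=0 B=0 C=1 D=0 E=1
  A=0 B=1 C=0 D=0 E=1
  A=0 B=1 C=1 D=0 E=1
  A=1 B=1 C=0 D=0 E=1
Count: 4.

4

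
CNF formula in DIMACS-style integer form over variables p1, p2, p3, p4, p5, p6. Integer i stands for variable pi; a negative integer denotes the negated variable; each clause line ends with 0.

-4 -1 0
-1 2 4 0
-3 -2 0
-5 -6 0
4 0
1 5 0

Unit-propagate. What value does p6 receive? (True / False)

False

Unit clause (p4) sets p4 = True.
In (¬p4 ∨ ¬p1), ¬p4 is now false; ¬p1 must hold, so p1 = False.
(p5 ∨ p1) with p1 = False leaves only p5, so p5 = True.
From (¬p5 ∨ ¬p6) and p5 = True: p6 = False.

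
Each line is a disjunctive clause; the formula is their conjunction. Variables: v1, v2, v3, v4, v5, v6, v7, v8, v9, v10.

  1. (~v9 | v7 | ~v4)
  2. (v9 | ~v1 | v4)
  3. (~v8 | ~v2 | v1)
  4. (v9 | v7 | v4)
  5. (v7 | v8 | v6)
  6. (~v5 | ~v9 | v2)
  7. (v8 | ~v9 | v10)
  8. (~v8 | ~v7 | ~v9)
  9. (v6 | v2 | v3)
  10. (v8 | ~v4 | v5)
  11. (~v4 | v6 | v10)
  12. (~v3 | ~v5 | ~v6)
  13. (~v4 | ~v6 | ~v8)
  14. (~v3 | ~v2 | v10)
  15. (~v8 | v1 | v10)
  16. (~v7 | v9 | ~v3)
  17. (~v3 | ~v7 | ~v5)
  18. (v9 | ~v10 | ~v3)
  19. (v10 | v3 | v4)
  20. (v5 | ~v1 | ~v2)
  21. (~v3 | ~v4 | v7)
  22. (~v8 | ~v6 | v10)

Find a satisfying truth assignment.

Try v1 = True.
The remaining clauses are satisfied by v2 = True, v3 = False, v4 = False, v5 = True, v6 = True, v7 = False, v8 = True, v9 = True, v10 = True.

v1=True, v2=True, v3=False, v4=False, v5=True, v6=True, v7=False, v8=True, v9=True, v10=True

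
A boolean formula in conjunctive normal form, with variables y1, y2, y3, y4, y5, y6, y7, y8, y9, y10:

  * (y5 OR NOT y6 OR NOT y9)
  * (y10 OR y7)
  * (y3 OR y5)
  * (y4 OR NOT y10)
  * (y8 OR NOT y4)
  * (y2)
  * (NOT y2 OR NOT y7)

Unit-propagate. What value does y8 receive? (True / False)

True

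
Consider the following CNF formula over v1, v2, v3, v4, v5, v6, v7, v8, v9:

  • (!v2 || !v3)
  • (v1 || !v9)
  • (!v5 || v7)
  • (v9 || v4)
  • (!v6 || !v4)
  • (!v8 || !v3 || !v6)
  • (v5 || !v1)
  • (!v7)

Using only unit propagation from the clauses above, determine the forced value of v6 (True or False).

False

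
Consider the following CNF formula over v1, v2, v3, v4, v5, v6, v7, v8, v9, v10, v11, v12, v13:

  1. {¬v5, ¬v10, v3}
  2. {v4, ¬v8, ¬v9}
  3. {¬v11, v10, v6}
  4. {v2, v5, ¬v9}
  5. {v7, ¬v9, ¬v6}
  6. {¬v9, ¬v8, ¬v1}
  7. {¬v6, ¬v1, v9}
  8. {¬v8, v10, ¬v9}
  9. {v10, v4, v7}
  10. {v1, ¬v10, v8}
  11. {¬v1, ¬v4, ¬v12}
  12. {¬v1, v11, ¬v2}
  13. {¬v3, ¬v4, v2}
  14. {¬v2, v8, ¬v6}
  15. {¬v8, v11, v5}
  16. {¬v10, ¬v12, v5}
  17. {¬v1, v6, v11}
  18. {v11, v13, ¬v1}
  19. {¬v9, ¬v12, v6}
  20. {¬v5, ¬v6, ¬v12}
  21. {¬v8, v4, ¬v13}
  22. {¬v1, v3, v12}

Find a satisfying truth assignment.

v1=F, v2=T, v3=F, v4=T, v5=F, v6=T, v7=T, v8=T, v9=F, v10=T, v11=T, v12=F, v13=F

Pure literal: v7 appears only positively; assign v7 = True.
Try v1 = False.
Try v2 = True.
Branch on v3: take v3 = False.
The remaining clauses are satisfied by v4 = True, v5 = False, v6 = True, v8 = True, v9 = False, v10 = True, v11 = True, v12 = False, v13 = False.
Every clause has at least one true literal under this assignment.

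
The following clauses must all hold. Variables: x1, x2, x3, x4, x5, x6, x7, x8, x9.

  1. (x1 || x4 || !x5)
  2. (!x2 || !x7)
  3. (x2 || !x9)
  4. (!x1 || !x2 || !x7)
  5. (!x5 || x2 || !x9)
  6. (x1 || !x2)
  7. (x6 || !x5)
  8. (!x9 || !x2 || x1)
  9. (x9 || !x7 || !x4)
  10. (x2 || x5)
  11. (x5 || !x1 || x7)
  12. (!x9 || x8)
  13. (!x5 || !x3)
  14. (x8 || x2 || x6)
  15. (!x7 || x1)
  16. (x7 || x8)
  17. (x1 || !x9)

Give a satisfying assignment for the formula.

x1 = True, x2 = False, x3 = False, x4 = False, x5 = True, x6 = True, x7 = True, x8 = False, x9 = False

Pure literal: x3 appears only negated; assign x3 = False.
Pure literal: x6 appears only positively; assign x6 = True.
Try x1 = True.
For the remaining variables, x2 = False, x4 = False, x5 = True, x7 = True, x8 = False, x9 = False works.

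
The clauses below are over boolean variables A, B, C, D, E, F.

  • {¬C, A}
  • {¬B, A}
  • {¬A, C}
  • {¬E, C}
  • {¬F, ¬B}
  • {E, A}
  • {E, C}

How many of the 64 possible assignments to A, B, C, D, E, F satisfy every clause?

12

Case analysis on A and C:
  A=T, C=T: D, E free; 3 ways for (B,F) × 2^2 = 12.
  A=T, C=F: a clause becomes empty — 0.
  A=F, C=T: a clause becomes empty — 0.
  A=F, C=F: a clause becomes empty — 0.
Total: 12 + 0 + 0 + 0 = 12.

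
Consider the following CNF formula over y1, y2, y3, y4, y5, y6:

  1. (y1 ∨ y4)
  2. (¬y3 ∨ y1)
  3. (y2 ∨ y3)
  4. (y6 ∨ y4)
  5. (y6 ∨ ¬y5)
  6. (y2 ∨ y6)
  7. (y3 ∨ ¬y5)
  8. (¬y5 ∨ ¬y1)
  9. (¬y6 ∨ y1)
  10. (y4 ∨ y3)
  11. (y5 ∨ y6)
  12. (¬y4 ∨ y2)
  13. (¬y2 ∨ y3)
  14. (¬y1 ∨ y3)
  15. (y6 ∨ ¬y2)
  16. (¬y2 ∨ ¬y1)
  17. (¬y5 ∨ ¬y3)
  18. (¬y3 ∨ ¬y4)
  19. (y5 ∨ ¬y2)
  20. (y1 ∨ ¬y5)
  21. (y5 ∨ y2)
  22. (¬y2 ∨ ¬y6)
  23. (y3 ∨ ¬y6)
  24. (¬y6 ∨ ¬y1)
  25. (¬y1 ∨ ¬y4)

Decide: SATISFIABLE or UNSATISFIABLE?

UNSATISFIABLE

y1 = True:
  propagation gives y5=False, y6=True; an empty clause results — contradiction.
y1 = False:
  propagation gives y4=True, y3=False, y2=True; an empty clause results — contradiction.
Every branch closes, so no satisfying assignment exists.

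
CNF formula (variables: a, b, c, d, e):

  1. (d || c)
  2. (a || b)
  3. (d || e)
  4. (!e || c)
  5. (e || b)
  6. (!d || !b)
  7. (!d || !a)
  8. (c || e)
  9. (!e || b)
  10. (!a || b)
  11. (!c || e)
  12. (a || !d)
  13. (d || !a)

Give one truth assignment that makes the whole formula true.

Set a = False and propagate.
  then b is forced to True.
  then d is forced to False.
  then c is forced to True.
  then e is forced to True.
Every clause has at least one true literal under this assignment.

a=F, b=T, c=T, d=F, e=T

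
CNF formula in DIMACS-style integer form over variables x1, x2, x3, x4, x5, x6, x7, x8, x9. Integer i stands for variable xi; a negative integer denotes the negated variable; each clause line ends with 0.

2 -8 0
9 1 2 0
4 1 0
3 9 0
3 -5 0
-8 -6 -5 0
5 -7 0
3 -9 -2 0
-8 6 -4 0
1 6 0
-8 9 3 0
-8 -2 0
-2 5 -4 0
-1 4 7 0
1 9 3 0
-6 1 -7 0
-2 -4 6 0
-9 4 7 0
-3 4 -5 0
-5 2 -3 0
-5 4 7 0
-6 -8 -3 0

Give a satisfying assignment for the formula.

Pure literal: x8 appears only negated; assign x8 = False.
Set x1 = False and propagate.
  then x4 is forced to True.
  then x6 is forced to True.
  then x7 is forced to False.
Branch on x2: take x2 = True.
  then x5 is forced to True.
  then x3 is forced to True.
x9 is now unconstrained; take x9 = True.
Every clause has at least one true literal under this assignment.

x1 = False, x2 = True, x3 = True, x4 = True, x5 = True, x6 = True, x7 = False, x8 = False, x9 = True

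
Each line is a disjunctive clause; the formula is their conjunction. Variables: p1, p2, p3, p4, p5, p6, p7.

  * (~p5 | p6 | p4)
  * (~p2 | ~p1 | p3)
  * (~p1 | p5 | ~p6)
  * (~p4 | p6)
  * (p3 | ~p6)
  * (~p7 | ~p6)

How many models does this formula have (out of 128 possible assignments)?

Split on p6, then p1.
  p6=1, p1=1: remaining (p2,p3,p4,p5,p7) ∈ {(0,1,0,1,0); (0,1,1,1,0); (1,1,0,1,0); (1,1,1,1,0)} — 4.
  p6=1, p1=0: forces p3=1; p7=0; p2, p4, p5 free → 2^3 = 8.
  p6=0, p1=1: p7 free; 3 ways for (p2,p3,p4,p5) × 2^1 = 6.
  p6=0, p1=0: forces p4=0; p5=0; p2, p3, p7 free → 2^3 = 8.
Total: 4 + 8 + 6 + 8 = 26.

26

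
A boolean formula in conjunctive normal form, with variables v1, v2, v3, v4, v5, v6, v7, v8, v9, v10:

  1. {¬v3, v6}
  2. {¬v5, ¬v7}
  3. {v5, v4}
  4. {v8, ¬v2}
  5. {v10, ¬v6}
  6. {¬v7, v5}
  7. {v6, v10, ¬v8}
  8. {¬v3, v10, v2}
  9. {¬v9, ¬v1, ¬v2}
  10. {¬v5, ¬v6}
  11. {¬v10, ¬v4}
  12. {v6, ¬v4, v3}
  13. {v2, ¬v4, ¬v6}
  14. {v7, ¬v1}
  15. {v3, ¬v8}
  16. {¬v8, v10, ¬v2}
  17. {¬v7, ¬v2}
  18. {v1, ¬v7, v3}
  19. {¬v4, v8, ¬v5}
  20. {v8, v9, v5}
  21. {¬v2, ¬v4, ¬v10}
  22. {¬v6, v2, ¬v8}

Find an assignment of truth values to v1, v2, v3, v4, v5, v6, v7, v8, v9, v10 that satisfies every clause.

Try v1 = False.
The remaining clauses are satisfied by v2 = False, v3 = False, v4 = False, v5 = True, v6 = False, v7 = False, v8 = False, v9 = False, v10 = False.
Check each clause:
  1. {v6, ¬v3} — ¬v3 is true.
  2. {¬v5, ¬v7} — ¬v7 is true.
  3. {v4, v5} — v5 is true.
  4. {¬v2, v8} — ¬v2 is true.
  5. {¬v6, v10} — ¬v6 is true.
  6. {¬v7, v5} — ¬v7 is true.
  7. {¬v8, v6, v10} — ¬v8 is true.
  8. {¬v3, v2, v10} — ¬v3 is true.
  9. {¬v2, ¬v1, ¬v9} — ¬v2 is true.
  10. {¬v5, ¬v6} — ¬v6 is true.
  11. {¬v10, ¬v4} — ¬v4 is true.
  12. {v3, v6, ¬v4} — ¬v4 is true.
  13. {¬v4, ¬v6, v2} — ¬v6 is true.
  14. {v7, ¬v1} — ¬v1 is true.
  15. {v3, ¬v8} — ¬v8 is true.
  16. {v10, ¬v2, ¬v8} — ¬v8 is true.
  17. {¬v7, ¬v2} — ¬v7 is true.
  18. {¬v7, v3, v1} — ¬v7 is true.
  19. {¬v4, v8, ¬v5} — ¬v4 is true.
  20. {v9, v5, v8} — v5 is true.
  21. {¬v10, ¬v2, ¬v4} — ¬v4 is true.
  22. {¬v8, ¬v6, v2} — ¬v8 is true.

v1 = F, v2 = F, v3 = F, v4 = F, v5 = T, v6 = F, v7 = F, v8 = F, v9 = F, v10 = F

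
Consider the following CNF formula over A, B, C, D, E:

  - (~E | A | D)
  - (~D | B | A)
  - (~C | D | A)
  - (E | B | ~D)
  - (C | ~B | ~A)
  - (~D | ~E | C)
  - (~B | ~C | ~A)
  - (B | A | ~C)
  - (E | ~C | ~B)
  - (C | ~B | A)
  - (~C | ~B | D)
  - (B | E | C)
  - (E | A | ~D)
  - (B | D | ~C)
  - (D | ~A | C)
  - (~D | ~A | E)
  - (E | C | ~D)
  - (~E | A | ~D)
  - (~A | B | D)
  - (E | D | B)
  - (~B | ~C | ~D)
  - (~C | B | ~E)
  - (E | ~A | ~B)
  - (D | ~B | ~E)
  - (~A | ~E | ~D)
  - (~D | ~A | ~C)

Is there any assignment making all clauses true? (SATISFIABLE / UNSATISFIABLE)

UNSATISFIABLE

D = True:
  A = True:
    propagation gives E=True; an empty clause results — contradiction.
  A = False:
    propagation gives B=True, C=True; an empty clause results — contradiction.
D = False:
  B = True:
    propagation gives C=False, A=False; an empty clause results — contradiction.
  B = False:
    propagation gives C=False, E=True, A=True; an empty clause results — contradiction.
Every branch closes, so no satisfying assignment exists.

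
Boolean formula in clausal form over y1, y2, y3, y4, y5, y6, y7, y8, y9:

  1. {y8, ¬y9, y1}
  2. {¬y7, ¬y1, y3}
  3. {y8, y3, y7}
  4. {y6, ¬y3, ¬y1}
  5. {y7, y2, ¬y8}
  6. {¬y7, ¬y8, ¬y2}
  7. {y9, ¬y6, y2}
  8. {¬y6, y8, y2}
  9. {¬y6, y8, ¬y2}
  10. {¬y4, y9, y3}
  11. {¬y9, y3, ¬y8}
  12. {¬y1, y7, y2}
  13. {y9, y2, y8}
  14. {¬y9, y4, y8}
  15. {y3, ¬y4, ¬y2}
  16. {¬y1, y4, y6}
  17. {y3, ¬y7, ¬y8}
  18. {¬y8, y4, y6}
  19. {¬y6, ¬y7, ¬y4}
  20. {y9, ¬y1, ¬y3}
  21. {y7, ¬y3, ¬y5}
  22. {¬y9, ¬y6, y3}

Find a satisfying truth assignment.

y1 = 0  y2 = 0  y3 = 1  y4 = 0  y5 = 1  y6 = 1  y7 = 1  y8 = 1  y9 = 1

Try y1 = False.
Set y2 = False and propagate.
For the remaining variables, y3 = True, y4 = False, y5 = True, y6 = True, y7 = True, y8 = True, y9 = True works.
Every clause has at least one true literal under this assignment.
Check each clause:
  1. {¬y9, y8, y1} — y8 is true.
  2. {¬y7, y3, ¬y1} — y3 is true.
  3. {y3, y8, y7} — y8 is true.
  4. {y6, ¬y3, ¬y1} — ¬y1 is true.
  5. {y2, ¬y8, y7} — y7 is true.
  6. {¬y2, ¬y7, ¬y8} — ¬y2 is true.
  7. {y2, ¬y6, y9} — y9 is true.
  8. {y8, y2, ¬y6} — y8 is true.
  9. {y8, ¬y2, ¬y6} — y8 is true.
  10. {¬y4, y9, y3} — y9 is true.
  11. {¬y8, ¬y9, y3} — y3 is true.
  12. {y2, ¬y1, y7} — ¬y1 is true.
  13. {y2, y9, y8} — y8 is true.
  14. {y4, ¬y9, y8} — y8 is true.
  15. {¬y2, y3, ¬y4} — y3 is true.
  16. {y4, ¬y1, y6} — y6 is true.
  17. {¬y8, y3, ¬y7} — y3 is true.
  18. {y4, ¬y8, y6} — y6 is true.
  19. {¬y7, ¬y6, ¬y4} — ¬y4 is true.
  20. {¬y1, y9, ¬y3} — y9 is true.
  21. {¬y5, ¬y3, y7} — y7 is true.
  22. {y3, ¬y9, ¬y6} — y3 is true.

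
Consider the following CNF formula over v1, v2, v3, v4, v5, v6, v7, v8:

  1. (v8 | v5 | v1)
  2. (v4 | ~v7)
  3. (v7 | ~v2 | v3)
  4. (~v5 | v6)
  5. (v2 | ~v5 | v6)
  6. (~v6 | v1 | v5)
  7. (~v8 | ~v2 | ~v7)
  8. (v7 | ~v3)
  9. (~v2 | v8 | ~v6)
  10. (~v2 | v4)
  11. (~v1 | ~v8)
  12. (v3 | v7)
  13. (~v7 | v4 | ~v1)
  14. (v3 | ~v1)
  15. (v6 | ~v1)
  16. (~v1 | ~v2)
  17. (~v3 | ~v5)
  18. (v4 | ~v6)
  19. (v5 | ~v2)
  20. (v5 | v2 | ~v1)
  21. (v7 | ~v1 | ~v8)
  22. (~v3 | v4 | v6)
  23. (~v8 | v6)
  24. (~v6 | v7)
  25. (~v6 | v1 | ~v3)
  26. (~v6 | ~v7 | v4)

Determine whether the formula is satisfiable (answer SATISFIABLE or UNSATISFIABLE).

Pure literal: v4 appears only positively; assign v4 = True.
Try v1 = False.
For the remaining variables, v2 = False, v3 = False, v5 = True, v6 = True, v7 = True, v8 = True works.
Every clause has at least one true literal under this assignment.
So v1 = F, v2 = F, v3 = F, v4 = T, v5 = T, v6 = T, v7 = T, v8 = T is a satisfying assignment.

SATISFIABLE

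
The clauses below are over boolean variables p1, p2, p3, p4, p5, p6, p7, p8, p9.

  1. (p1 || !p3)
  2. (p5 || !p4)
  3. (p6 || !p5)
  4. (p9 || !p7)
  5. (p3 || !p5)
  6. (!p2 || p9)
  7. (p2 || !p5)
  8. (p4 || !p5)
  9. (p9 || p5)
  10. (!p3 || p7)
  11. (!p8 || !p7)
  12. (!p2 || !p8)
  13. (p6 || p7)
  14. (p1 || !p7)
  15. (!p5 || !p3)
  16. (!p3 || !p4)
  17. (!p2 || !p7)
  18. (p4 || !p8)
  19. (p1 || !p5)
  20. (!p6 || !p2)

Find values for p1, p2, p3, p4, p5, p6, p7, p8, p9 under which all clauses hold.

p1=0  p2=0  p3=0  p4=0  p5=0  p6=1  p7=0  p8=0  p9=1

p8 occurs only negated in the remaining clauses — set p8 = False.
p9 occurs only positively in the remaining clauses — set p9 = True.
Try p1 = False.
  then p3 is forced to False.
  then p5 is forced to False.
  then p4 is forced to False.
  then p7 is forced to False.
  then p6 is forced to True.
  then p2 is forced to False.
Every clause has at least one true literal under this assignment.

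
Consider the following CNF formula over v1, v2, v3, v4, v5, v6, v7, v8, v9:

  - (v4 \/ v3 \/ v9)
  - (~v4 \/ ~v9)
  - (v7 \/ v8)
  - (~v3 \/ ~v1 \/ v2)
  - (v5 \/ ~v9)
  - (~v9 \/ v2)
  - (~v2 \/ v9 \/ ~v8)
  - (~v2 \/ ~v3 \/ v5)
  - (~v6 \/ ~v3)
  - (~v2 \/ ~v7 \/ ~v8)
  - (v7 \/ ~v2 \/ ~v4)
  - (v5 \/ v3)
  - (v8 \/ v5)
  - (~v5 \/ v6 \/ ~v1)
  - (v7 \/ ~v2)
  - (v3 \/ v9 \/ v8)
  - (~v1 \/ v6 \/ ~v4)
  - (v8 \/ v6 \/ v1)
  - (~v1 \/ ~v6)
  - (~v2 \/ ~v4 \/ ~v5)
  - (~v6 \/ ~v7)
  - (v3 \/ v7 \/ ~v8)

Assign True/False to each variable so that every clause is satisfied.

v1 = 0  v2 = 0  v3 = 1  v4 = 1  v5 = 1  v6 = 0  v7 = 0  v8 = 1  v9 = 0

Branch on v1: take v1 = False.
For the remaining variables, v2 = False, v3 = True, v4 = True, v5 = True, v6 = False, v7 = False, v8 = True, v9 = False works.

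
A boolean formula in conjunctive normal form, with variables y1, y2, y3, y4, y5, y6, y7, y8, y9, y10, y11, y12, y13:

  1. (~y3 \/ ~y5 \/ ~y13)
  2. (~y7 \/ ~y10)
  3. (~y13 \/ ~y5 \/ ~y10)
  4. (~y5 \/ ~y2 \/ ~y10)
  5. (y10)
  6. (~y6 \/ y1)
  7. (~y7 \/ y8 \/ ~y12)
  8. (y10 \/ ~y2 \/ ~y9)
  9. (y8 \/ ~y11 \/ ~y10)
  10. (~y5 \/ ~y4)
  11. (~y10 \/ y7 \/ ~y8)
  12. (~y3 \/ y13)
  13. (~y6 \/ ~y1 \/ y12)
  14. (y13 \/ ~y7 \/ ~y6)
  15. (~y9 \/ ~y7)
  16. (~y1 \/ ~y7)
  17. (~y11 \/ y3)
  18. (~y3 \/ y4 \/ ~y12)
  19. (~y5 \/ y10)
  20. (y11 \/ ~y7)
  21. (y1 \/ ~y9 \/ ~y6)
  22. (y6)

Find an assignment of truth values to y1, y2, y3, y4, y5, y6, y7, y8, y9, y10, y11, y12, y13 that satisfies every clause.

Unit propagation: (y10) forces y10 = True.
The clause (~y7) is unit: y7 must be False.
Unit propagation: (~y8) forces y8 = False.
(~y11) is a unit clause, so y11 = False.
Unit propagation: (y6) forces y6 = True.
The clause (y1) is unit: y1 must be True.
The clause (y12) is unit: y12 must be True.
y2 occurs only negated in the remaining clauses — set y2 = False.
Pure literal: y3 appears only negated; assign y3 = False.
Try y4 = False.
The remaining clauses are satisfied by y5 = False, y9 = True, y13 = False.
Every clause has at least one true literal under this assignment.

y1=T, y2=F, y3=F, y4=F, y5=F, y6=T, y7=F, y8=F, y9=T, y10=T, y11=F, y12=T, y13=F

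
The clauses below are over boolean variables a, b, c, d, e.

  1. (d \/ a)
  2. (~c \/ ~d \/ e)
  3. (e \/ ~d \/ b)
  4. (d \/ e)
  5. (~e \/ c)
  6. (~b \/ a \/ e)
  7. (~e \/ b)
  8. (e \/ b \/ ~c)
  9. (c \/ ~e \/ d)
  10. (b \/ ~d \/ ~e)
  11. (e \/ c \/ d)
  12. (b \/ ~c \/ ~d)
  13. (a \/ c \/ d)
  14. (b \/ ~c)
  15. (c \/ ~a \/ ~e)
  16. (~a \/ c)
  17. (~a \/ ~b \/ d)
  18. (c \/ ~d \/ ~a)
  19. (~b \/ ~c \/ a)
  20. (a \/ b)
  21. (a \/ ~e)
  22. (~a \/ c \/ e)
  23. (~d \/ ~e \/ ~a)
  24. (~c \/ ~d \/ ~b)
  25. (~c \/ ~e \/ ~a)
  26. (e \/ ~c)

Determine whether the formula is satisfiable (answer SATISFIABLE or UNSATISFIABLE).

UNSATISFIABLE

c = True:
  propagation gives b=True, a=True, d=True; an empty clause results — contradiction.
c = False:
  propagation gives e=False, d=True, b=True, a=True; an empty clause results — contradiction.
Every branch closes, so no satisfying assignment exists.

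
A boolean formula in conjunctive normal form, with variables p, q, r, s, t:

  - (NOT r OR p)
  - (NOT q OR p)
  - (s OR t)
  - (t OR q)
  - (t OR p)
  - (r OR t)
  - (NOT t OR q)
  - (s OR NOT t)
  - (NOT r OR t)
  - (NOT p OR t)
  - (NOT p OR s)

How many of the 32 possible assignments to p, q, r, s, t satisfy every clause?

Satisfying assignments:
  p=1 q=1 r=0 s=1 t=1
  p=1 q=1 r=1 s=1 t=1
Count: 2.

2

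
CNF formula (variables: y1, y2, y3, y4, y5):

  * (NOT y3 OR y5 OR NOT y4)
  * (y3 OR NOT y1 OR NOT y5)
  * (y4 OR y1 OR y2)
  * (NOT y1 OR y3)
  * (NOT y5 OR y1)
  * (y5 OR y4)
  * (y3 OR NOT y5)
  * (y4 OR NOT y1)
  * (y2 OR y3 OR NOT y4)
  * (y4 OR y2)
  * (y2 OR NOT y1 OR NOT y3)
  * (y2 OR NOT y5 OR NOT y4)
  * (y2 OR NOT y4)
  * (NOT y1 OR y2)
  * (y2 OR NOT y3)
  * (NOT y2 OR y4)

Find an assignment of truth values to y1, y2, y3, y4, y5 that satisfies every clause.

Branch on y1: take y1 = False.
  then y5 is forced to False.
  then y4 is forced to True.
  then y3 is forced to False.
  then y2 is forced to True.

y1=F, y2=T, y3=F, y4=T, y5=F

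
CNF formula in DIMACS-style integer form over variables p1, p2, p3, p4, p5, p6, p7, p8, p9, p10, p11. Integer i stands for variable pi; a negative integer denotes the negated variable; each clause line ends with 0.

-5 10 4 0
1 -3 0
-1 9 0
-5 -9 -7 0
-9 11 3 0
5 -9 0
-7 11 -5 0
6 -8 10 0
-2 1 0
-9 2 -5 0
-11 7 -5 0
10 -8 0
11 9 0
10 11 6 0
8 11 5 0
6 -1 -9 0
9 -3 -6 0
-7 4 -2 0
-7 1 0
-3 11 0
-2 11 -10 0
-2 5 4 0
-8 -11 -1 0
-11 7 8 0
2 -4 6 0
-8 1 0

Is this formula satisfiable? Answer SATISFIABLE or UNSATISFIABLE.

UNSATISFIABLE

p11 = True:
  p1 = True:
    propagation gives p9=True, p5=True, p7=False; an empty clause results — contradiction.
  p1 = False:
    propagation gives p3=False, p2=False, p7=False, p5=False; an empty clause results — contradiction.
p11 = False:
  propagation gives p9=True, p3=True; an empty clause results — contradiction.
Every branch closes, so no satisfying assignment exists.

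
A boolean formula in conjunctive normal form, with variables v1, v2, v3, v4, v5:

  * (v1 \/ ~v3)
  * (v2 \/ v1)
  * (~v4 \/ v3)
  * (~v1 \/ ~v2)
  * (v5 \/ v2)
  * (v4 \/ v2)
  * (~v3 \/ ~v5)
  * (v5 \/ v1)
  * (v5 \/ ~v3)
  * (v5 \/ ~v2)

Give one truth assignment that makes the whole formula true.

v1=F  v2=T  v3=F  v4=F  v5=T

Check each clause:
  1. (~v3 \/ v1) — ~v3 is true.
  2. (v2 \/ v1) — v2 is true.
  3. (v3 \/ ~v4) — ~v4 is true.
  4. (~v1 \/ ~v2) — ~v1 is true.
  5. (v2 \/ v5) — v2 is true.
  6. (v4 \/ v2) — v2 is true.
  7. (~v3 \/ ~v5) — ~v3 is true.
  8. (v1 \/ v5) — v5 is true.
  9. (~v3 \/ v5) — v5 is true.
  10. (v5 \/ ~v2) — v5 is true.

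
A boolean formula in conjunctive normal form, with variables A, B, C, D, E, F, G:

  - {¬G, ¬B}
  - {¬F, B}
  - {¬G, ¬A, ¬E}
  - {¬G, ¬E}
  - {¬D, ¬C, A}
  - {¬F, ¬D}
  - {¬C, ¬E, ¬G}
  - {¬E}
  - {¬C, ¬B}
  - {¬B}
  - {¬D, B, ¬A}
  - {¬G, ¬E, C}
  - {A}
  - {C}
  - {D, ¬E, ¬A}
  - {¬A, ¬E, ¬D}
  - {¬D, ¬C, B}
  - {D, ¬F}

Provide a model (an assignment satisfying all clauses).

A = T  B = F  C = T  D = F  E = F  F = F  G = T

Check each clause:
  1. {¬G, ¬B} — ¬B is true.
  2. {¬F, B} — ¬F is true.
  3. {¬E, ¬G, ¬A} — ¬E is true.
  4. {¬E, ¬G} — ¬E is true.
  5. {¬C, A, ¬D} — A is true.
  6. {¬D, ¬F} — ¬F is true.
  7. {¬G, ¬C, ¬E} — ¬E is true.
  8. {¬E} — ¬E is true.
  9. {¬B, ¬C} — ¬B is true.
  10. {¬B} — ¬B is true.
  11. {¬A, B, ¬D} — ¬D is true.
  12. {¬E, ¬G, C} — C is true.
  13. {A} — A is true.
  14. {C} — C is true.
  15. {¬A, D, ¬E} — ¬E is true.
  16. {¬A, ¬D, ¬E} — ¬E is true.
  17. {¬D, B, ¬C} — ¬D is true.
  18. {¬F, D} — ¬F is true.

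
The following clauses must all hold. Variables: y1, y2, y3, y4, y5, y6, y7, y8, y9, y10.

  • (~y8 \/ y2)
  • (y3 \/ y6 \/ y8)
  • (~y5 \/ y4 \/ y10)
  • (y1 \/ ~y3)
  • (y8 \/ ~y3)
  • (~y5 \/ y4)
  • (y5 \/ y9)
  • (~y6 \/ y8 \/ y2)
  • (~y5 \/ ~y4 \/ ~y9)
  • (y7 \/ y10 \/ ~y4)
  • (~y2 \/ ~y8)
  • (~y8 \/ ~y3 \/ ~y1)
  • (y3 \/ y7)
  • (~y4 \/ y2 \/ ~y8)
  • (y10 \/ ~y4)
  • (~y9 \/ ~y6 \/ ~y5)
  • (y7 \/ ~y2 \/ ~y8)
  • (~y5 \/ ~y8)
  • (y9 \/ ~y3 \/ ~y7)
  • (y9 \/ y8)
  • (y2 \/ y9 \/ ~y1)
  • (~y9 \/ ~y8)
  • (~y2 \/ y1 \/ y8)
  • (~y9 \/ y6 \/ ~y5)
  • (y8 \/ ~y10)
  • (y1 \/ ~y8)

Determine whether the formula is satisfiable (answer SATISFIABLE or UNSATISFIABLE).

SATISFIABLE

Branch on y1: take y1 = True.
Set y2 = True and propagate.
  then y8 is forced to False.
  then y3 is forced to False.
  then y6 is forced to True.
  then y7 is forced to True.
  then y9 is forced to True.
  then y5 is forced to False.
  then y10 is forced to False.
  then y4 is forced to False.
So y1 = T, y2 = T, y3 = F, y4 = F, y5 = F, y6 = T, y7 = T, y8 = F, y9 = T, y10 = F is a satisfying assignment.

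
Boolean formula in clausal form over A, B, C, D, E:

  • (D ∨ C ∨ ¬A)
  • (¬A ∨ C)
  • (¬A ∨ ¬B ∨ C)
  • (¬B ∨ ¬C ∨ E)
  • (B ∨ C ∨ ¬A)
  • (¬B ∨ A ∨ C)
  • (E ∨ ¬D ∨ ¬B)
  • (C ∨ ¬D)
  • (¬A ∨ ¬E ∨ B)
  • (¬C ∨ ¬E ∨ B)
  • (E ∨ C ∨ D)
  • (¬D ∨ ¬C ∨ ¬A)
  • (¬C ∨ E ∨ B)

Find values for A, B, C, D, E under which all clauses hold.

Set A = False and propagate.
Try B = False.
Branch on C: take C = False.
  then D is forced to False.
  then E is forced to True.
Every clause has at least one true literal under this assignment.

A = F, B = F, C = F, D = F, E = T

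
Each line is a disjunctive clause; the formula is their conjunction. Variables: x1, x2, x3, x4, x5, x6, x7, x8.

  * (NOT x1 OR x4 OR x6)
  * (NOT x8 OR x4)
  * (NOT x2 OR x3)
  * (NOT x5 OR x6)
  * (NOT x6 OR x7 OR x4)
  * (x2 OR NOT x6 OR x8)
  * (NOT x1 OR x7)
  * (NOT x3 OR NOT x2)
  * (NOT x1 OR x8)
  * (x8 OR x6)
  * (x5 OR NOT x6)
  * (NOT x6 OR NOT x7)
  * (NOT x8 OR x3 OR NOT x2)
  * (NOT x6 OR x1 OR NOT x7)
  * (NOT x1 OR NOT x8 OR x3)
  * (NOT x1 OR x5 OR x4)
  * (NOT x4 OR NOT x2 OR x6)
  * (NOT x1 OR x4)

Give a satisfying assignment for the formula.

x1=F, x2=F, x3=F, x4=T, x5=T, x6=T, x7=F, x8=T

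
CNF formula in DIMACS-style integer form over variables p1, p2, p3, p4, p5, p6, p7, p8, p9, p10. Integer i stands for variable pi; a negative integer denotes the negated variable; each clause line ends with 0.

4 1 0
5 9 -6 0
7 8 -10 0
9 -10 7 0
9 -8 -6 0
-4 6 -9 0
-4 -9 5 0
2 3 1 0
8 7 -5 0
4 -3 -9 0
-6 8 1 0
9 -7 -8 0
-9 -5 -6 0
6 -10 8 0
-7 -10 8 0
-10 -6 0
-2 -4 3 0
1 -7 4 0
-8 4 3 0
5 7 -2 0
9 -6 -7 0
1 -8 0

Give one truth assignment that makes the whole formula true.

p1=T  p2=F  p3=T  p4=F  p5=F  p6=F  p7=F  p8=F  p9=F  p10=F

p1 occurs only positively in the remaining clauses — set p1 = True.
Pure literal: p10 appears only negated; assign p10 = False.
Branch on p2: take p2 = False.
Try p3 = True.
For the remaining variables, p4 = False, p5 = False, p6 = False, p7 = False, p8 = False, p9 = False works.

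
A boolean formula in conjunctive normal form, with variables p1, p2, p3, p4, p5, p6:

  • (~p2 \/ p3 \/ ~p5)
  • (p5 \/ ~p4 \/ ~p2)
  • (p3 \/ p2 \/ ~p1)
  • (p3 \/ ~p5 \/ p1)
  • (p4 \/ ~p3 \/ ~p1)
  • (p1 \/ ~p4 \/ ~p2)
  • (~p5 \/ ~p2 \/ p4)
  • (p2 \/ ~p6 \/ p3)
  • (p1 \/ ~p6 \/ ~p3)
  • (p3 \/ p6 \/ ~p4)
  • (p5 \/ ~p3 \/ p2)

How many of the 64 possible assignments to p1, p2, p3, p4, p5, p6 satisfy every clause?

12

Split on p3, then p2.
  p3=T, p2=T: remaining (p1,p4,p5,p6) ∈ {(F,F,F,F); (T,T,T,F); (T,T,T,T)} — 3.
  p3=T, p2=F: remaining (p1,p4,p5,p6) ∈ {(F,F,T,F); (F,T,T,F); (T,T,T,F); (T,T,T,T)} — 4.
  p3=F, p2=T: remaining (p1,p4,p5,p6) ∈ {(F,F,F,F); (F,F,F,T); (T,F,F,F); (T,F,F,T)} — 4.
  p3=F, p2=F: remaining (p1,p4,p5,p6) ∈ {(F,F,F,F)} — 1.
Total: 3 + 4 + 4 + 1 = 12.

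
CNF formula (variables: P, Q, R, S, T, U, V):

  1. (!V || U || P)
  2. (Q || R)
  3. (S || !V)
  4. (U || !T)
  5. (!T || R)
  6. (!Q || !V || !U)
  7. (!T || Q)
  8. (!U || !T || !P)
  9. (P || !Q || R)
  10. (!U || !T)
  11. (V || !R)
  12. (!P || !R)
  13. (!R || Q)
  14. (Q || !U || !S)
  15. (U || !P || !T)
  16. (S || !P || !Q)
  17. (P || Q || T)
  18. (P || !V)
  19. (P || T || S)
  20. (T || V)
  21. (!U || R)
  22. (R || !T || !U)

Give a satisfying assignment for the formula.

P=1  Q=1  R=0  S=1  T=0  U=0  V=1

Check each clause:
  1. (U || P || !V) — P is true.
  2. (Q || R) — Q is true.
  3. (!V || S) — S is true.
  4. (!T || U) — !T is true.
  5. (!T || R) — !T is true.
  6. (!Q || !V || !U) — !U is true.
  7. (!T || Q) — Q is true.
  8. (!U || !P || !T) — !U is true.
  9. (!Q || R || P) — P is true.
  10. (!T || !U) — !U is true.
  11. (!R || V) — !R is true.
  12. (!R || !P) — !R is true.
  13. (Q || !R) — Q is true.
  14. (!U || Q || !S) — !U is true.
  15. (U || !T || !P) — !T is true.
  16. (S || !P || !Q) — S is true.
  17. (Q || T || P) — P is true.
  18. (!V || P) — P is true.
  19. (T || P || S) — P is true.
  20. (V || T) — V is true.
  21. (!U || R) — !U is true.
  22. (!U || R || !T) — !U is true.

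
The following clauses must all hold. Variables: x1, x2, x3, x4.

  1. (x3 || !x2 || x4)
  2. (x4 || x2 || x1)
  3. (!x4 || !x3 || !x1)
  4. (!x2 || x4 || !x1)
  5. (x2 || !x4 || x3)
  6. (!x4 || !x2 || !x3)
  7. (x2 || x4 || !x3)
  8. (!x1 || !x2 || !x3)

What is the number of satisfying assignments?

The models are:
  x1=F x2=F x3=T x4=T
  x1=F x2=T x3=F x4=T
  x1=F x2=T x3=T x4=F
  x1=T x2=F x3=F x4=F
  x1=T x2=T x3=F x4=T
That's 5 in total.

5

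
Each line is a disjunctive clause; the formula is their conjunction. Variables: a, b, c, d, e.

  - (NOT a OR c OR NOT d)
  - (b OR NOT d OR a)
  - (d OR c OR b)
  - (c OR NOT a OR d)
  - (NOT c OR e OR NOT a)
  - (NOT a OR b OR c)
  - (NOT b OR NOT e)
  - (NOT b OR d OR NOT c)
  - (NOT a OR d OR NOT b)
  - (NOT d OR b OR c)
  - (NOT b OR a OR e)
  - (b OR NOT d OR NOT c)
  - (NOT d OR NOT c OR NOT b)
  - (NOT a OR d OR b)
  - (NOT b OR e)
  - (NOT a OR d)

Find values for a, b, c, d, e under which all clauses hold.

Set a = False and propagate.
The remaining clauses are satisfied by b = False, c = True, d = False, e = False.
Every clause has at least one true literal under this assignment.
Check each clause:
  1. (NOT d OR NOT a OR c) — c is true.
  2. (a OR b OR NOT d) — NOT d is true.
  3. (b OR c OR d) — c is true.
  4. (d OR NOT a OR c) — c is true.
  5. (NOT a OR e OR NOT c) — NOT a is true.
  6. (NOT a OR b OR c) — c is true.
  7. (NOT b OR NOT e) — NOT e is true.
  8. (d OR NOT b OR NOT c) — NOT b is true.
  9. (NOT b OR d OR NOT a) — NOT b is true.
  10. (c OR b OR NOT d) — c is true.
  11. (NOT b OR e OR a) — NOT b is true.
  12. (b OR NOT c OR NOT d) — NOT d is true.
  13. (NOT d OR NOT c OR NOT b) — NOT d is true.
  14. (b OR d OR NOT a) — NOT a is true.
  15. (NOT b OR e) — NOT b is true.
  16. (NOT a OR d) — NOT a is true.

a=False, b=False, c=True, d=False, e=False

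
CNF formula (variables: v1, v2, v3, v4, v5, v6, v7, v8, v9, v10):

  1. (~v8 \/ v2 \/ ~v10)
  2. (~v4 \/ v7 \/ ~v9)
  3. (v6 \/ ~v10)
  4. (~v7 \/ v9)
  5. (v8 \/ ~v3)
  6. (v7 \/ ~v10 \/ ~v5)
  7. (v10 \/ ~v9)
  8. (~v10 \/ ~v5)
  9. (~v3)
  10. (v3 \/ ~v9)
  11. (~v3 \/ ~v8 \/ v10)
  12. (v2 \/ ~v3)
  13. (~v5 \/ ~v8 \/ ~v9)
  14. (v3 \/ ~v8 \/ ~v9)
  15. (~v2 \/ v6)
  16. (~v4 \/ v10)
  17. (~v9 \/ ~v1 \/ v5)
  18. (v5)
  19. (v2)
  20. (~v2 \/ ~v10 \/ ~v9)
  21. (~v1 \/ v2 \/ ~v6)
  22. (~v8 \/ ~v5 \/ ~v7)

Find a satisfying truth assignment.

v1=T  v2=T  v3=F  v4=F  v5=T  v6=T  v7=F  v8=F  v9=F  v10=F

Check each clause:
  1. (~v8 \/ v2 \/ ~v10) — ~v8 is true.
  2. (~v9 \/ ~v4 \/ v7) — ~v9 is true.
  3. (v6 \/ ~v10) — v6 is true.
  4. (~v7 \/ v9) — ~v7 is true.
  5. (~v3 \/ v8) — ~v3 is true.
  6. (~v5 \/ ~v10 \/ v7) — ~v10 is true.
  7. (v10 \/ ~v9) — ~v9 is true.
  8. (~v10 \/ ~v5) — ~v10 is true.
  9. (~v3) — ~v3 is true.
  10. (v3 \/ ~v9) — ~v9 is true.
  11. (~v8 \/ v10 \/ ~v3) — ~v8 is true.
  12. (~v3 \/ v2) — v2 is true.
  13. (~v5 \/ ~v8 \/ ~v9) — ~v8 is true.
  14. (~v9 \/ v3 \/ ~v8) — ~v8 is true.
  15. (~v2 \/ v6) — v6 is true.
  16. (v10 \/ ~v4) — ~v4 is true.
  17. (~v9 \/ ~v1 \/ v5) — v5 is true.
  18. (v5) — v5 is true.
  19. (v2) — v2 is true.
  20. (~v10 \/ ~v2 \/ ~v9) — ~v9 is true.
  21. (v2 \/ ~v1 \/ ~v6) — v2 is true.
  22. (~v5 \/ ~v7 \/ ~v8) — ~v8 is true.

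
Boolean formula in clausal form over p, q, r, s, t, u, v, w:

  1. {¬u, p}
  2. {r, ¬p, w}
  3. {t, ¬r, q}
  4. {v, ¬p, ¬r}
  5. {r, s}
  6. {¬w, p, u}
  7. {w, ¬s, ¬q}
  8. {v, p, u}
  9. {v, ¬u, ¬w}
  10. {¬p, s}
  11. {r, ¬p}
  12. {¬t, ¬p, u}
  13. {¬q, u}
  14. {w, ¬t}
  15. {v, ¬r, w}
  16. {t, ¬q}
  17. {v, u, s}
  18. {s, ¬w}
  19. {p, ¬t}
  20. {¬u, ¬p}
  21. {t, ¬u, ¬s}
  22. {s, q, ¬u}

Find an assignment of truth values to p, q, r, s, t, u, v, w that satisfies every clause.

p=F, q=F, r=F, s=T, t=F, u=F, v=T, w=F

Check each clause:
  1. {¬u, p} — ¬u is true.
  2. {r, ¬p, w} — ¬p is true.
  3. {q, t, ¬r} — ¬r is true.
  4. {v, ¬r, ¬p} — ¬r is true.
  5. {s, r} — s is true.
  6. {u, p, ¬w} — ¬w is true.
  7. {¬s, w, ¬q} — ¬q is true.
  8. {p, v, u} — v is true.
  9. {¬w, v, ¬u} — ¬w is true.
  10. {¬p, s} — s is true.
  11. {r, ¬p} — ¬p is true.
  12. {u, ¬p, ¬t} — ¬t is true.
  13. {¬q, u} — ¬q is true.
  14. {¬t, w} — ¬t is true.
  15. {¬r, v, w} — ¬r is true.
  16. {¬q, t} — ¬q is true.
  17. {u, v, s} — s is true.
  18. {¬w, s} — ¬w is true.
  19. {p, ¬t} — ¬t is true.
  20. {¬u, ¬p} — ¬u is true.
  21. {¬u, t, ¬s} — ¬u is true.
  22. {q, ¬u, s} — ¬u is true.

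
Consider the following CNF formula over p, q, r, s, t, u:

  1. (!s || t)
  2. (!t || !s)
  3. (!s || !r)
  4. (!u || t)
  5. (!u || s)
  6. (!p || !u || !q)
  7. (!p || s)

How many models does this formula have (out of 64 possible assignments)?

Split on s, then t.
  s=1, t=1: a clause becomes empty — 0.
  s=1, t=0: a clause becomes empty — 0.
  s=0, t=1: remaining (p,q,r,u) ∈ {(0,0,0,0); (0,0,1,0); (0,1,0,0); (0,1,1,0)} — 4.
  s=0, t=0: remaining (p,q,r,u) ∈ {(0,0,0,0); (0,0,1,0); (0,1,0,0); (0,1,1,0)} — 4.
Total: 0 + 0 + 4 + 4 = 8.

8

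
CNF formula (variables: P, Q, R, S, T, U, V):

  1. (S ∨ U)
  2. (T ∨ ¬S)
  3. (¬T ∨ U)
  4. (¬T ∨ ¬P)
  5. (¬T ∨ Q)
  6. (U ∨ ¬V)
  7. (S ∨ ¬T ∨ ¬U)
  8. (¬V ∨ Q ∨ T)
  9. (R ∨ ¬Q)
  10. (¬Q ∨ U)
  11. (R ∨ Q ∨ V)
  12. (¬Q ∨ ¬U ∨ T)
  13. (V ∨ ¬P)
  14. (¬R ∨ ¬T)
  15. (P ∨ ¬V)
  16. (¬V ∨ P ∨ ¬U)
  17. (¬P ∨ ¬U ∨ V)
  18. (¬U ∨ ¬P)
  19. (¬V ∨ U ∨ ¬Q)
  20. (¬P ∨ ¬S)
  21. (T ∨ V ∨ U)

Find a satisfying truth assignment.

P=0, Q=0, R=1, S=0, T=0, U=1, V=0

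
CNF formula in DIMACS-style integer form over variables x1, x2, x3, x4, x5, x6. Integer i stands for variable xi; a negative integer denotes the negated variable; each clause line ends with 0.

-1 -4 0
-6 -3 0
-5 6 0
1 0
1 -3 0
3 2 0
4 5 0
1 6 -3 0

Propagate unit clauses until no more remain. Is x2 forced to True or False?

(x1) is a unit clause: x1 = True.
(!x4 || !x1): since x1 = True, the clause reduces to (!x4). x4 = False.
(x4 || x5): since x4 = False, the clause reduces to (x5). x5 = True.
In (!x5 || x6), !x5 is now false; x6 must hold, so x6 = True.
From (!x3 || !x6) and x6 = True: x3 = False.
(x3 || x2) with x3 = False leaves only x2, so x2 = True.

True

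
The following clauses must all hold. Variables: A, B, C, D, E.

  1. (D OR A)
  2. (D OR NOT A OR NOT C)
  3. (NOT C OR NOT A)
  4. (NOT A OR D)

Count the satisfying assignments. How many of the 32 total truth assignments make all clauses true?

Case analysis on A and D:
  A=T, D=T: remaining (B,C,E) ∈ {(F,F,F); (F,F,T); (T,F,F); (T,F,T)} — 4.
  A=T, D=F: a clause becomes empty — 0.
  A=F, D=T: B, C, E free → 2^3 = 8.
  A=F, D=F: a clause becomes empty — 0.
Total: 4 + 0 + 8 + 0 = 12.

12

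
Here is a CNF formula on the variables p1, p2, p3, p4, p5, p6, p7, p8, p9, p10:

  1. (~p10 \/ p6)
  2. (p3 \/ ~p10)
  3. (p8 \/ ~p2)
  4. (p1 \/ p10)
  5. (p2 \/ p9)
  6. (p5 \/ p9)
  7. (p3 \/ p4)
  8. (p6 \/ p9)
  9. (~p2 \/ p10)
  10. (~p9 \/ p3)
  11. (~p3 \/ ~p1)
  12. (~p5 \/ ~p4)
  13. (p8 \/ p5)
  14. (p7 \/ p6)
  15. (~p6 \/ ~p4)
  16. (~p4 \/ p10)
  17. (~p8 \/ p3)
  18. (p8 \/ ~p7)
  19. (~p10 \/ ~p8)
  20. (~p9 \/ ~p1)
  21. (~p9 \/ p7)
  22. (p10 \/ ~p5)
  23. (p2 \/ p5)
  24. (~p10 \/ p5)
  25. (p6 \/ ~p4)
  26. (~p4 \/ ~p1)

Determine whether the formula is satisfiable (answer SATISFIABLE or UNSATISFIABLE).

UNSATISFIABLE

p10 = True:
  propagation gives p6=True, p3=True, p1=False, p4=False; an empty clause results — contradiction.
p10 = False:
  propagation gives p1=True, p2=False, p9=True; an empty clause results — contradiction.
Every branch closes, so no satisfying assignment exists.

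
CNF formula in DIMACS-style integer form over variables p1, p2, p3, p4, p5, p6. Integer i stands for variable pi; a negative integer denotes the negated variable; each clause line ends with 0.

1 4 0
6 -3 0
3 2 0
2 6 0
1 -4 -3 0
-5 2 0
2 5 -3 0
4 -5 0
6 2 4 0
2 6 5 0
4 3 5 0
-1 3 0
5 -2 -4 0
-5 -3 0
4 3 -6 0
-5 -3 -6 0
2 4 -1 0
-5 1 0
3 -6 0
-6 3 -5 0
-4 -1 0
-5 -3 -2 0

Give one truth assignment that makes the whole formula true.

Set p1 = True and propagate.
  then p3 is forced to True.
  then p6 is forced to True.
  then p5 is forced to False.
  then p2 is forced to True.
  then p4 is forced to False.
Every clause has at least one true literal under this assignment.

p1 = True, p2 = True, p3 = True, p4 = False, p5 = False, p6 = True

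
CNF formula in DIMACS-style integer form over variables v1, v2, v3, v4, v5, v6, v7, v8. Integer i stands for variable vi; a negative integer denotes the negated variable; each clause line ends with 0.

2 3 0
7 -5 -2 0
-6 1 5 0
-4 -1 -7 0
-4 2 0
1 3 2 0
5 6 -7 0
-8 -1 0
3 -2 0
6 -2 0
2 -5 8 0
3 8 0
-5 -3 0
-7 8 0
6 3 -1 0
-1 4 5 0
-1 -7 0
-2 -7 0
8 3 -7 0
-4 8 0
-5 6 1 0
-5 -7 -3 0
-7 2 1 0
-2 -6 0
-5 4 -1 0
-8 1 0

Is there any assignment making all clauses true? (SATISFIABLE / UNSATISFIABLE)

SATISFIABLE

Try v1 = False.
  then v8 is forced to False.
  then v3 is forced to True.
  then v5 is forced to False.
  then v6 is forced to False.
  then v7 is forced to False.
  then v2 is forced to False.
  then v4 is forced to False.
So v1=F, v2=F, v3=T, v4=F, v5=F, v6=F, v7=F, v8=F is a satisfying assignment.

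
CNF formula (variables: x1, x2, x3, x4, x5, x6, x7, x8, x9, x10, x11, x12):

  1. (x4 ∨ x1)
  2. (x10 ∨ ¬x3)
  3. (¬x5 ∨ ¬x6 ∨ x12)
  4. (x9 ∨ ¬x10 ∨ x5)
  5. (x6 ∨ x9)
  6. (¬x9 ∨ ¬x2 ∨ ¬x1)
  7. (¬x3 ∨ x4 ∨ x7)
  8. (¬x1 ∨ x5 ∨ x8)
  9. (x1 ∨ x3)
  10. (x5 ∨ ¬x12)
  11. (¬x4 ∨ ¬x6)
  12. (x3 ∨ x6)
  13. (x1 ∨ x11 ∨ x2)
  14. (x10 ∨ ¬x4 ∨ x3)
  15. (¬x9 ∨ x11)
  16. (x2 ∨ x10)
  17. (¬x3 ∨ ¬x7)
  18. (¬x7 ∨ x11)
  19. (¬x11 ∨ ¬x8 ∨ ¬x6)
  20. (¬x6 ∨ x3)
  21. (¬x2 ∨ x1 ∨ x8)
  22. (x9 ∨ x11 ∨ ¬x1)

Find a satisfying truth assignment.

x1 = True, x2 = False, x3 = True, x4 = True, x5 = True, x6 = False, x7 = False, x8 = True, x9 = True, x10 = True, x11 = True, x12 = True

Branch on x1: take x1 = True.
The remaining clauses are satisfied by x2 = False, x3 = True, x4 = True, x5 = True, x6 = False, x7 = False, x8 = True, x9 = True, x10 = True, x11 = True, x12 = True.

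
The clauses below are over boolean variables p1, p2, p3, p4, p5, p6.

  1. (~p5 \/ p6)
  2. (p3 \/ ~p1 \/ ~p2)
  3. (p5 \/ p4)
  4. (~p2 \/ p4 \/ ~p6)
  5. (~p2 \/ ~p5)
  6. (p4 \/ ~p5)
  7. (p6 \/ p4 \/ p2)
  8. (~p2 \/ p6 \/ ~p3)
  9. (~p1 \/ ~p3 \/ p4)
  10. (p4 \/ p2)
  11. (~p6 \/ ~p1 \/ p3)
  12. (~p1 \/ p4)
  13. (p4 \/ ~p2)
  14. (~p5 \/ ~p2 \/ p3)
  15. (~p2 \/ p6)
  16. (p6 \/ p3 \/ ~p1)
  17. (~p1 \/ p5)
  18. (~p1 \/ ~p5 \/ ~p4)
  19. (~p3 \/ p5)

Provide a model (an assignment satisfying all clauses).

p1=F, p2=F, p3=F, p4=T, p5=T, p6=T

Pure literal: p1 appears only negated; assign p1 = False.
Branch on p2: take p2 = False.
  then p4 is forced to True.
For the remaining variables, p3 = False, p5 = True, p6 = True works.
Every clause has at least one true literal under this assignment.
Check each clause:
  1. (~p5 \/ p6) — p6 is true.
  2. (~p2 \/ ~p1 \/ p3) — ~p2 is true.
  3. (p4 \/ p5) — p4 is true.
  4. (~p2 \/ p4 \/ ~p6) — p4 is true.
  5. (~p5 \/ ~p2) — ~p2 is true.
  6. (p4 \/ ~p5) — p4 is true.
  7. (p2 \/ p4 \/ p6) — p4 is true.
  8. (~p3 \/ ~p2 \/ p6) — ~p3 is true.
  9. (~p1 \/ ~p3 \/ p4) — p4 is true.
  10. (p4 \/ p2) — p4 is true.
  11. (~p6 \/ ~p1 \/ p3) — ~p1 is true.
  12. (p4 \/ ~p1) — p4 is true.
  13. (~p2 \/ p4) — p4 is true.
  14. (~p5 \/ p3 \/ ~p2) — ~p2 is true.
  15. (p6 \/ ~p2) — ~p2 is true.
  16. (p3 \/ p6 \/ ~p1) — ~p1 is true.
  17. (~p1 \/ p5) — p5 is true.
  18. (~p1 \/ ~p4 \/ ~p5) — ~p1 is true.
  19. (~p3 \/ p5) — ~p3 is true.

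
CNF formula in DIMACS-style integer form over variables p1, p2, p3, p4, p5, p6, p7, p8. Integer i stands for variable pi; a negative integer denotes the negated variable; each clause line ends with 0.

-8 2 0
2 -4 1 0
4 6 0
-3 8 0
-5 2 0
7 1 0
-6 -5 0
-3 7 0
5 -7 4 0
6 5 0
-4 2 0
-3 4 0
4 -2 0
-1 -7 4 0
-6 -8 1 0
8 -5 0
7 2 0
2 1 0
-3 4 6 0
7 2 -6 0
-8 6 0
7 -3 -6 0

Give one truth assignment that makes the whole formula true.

p1=T, p2=T, p3=T, p4=T, p5=F, p6=T, p7=T, p8=T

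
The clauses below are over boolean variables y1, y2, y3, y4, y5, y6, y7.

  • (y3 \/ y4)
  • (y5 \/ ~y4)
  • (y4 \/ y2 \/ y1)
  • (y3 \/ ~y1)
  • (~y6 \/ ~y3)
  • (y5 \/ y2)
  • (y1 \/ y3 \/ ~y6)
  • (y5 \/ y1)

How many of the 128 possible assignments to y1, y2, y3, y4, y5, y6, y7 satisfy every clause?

20

Split on y1, then y3.
  y1=T, y3=T: y7 free; 5 ways for (y2,y4,y5,y6) × 2^1 = 10.
  y1=T, y3=F: a clause becomes empty — 0.
  y1=F, y3=T: y7 free; 3 ways for (y2,y4,y5,y6) × 2^1 = 6.
  y1=F, y3=F: remaining (y2,y4,y5,y6,y7) ∈ {(F,T,T,F,F); (F,T,T,F,T); (T,T,T,F,F); (T,T,T,F,T)} — 4.
Total: 10 + 0 + 6 + 4 = 20.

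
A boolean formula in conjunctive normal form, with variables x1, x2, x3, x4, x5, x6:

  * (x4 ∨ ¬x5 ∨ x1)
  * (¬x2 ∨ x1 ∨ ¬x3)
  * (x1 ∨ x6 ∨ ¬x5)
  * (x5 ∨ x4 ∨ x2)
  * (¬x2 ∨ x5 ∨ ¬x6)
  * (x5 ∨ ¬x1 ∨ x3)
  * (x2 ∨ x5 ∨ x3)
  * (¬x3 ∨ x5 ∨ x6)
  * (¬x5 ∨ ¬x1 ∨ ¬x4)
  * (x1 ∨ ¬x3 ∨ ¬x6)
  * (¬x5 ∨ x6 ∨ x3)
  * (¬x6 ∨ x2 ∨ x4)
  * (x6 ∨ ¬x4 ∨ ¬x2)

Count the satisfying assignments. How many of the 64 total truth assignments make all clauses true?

Case analysis on x5 and x6:
  x5=1, x6=1: remaining (x1,x2,x3,x4) ∈ {(0,0,0,1); (0,1,0,1); (1,1,0,0); (1,1,1,0)} — 4.
  x5=1, x6=0: remaining (x1,x2,x3,x4) ∈ {(1,0,1,0); (1,1,1,0)} — 2.
  x5=0, x6=1: remaining (x1,x2,x3,x4) ∈ {(1,0,1,1)} — 1.
  x5=0, x6=0: remaining (x1,x2,x3,x4) ∈ {(0,1,0,0)} — 1.
Total: 4 + 2 + 1 + 1 = 8.

8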